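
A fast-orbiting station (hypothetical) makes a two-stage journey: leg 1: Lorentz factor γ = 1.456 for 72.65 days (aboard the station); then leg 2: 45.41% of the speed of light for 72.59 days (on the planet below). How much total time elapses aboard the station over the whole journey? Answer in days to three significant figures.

Leg 1: 72.65 days is already measured aboard the station.
Leg 2: β = 0.4541; γ = 1/√(1 − 0.4541²) = 1/√0.7938 = 1.122; τ_2 = 72.59/1.122 = 64.67 days.
Total: 72.65 + 64.67 days.

τ = 137 days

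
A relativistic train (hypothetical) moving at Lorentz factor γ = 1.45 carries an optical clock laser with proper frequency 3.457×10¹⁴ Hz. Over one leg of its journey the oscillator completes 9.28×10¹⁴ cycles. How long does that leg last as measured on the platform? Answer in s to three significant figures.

γ = 1.45
Proper time for N cycles: τ = N/f = 9.28×10¹⁴/(3.457×10¹⁴) = 2.684×10⁰ s = 2.684 s.
Lab-frame duration Δt = γτ = 1.450 × 2.684 = 3.892 s.

Δt = 3.89 s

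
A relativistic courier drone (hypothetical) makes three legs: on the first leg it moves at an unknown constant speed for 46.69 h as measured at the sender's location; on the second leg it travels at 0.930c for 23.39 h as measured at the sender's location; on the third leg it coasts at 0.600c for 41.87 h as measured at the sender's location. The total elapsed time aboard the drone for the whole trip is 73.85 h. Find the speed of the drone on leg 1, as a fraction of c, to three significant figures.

β = 0.733

Leg 1: speed unknown; τ_1 = 46.69/γ_1.
Leg 2: γ = 1/√(1 − 0.930²) = 1/√0.1351 = 2.721; τ_2 = 23.39/2.721 = 8.597 h.
Leg 3: γ = 1/√(1 − 0.600²) = 5/4 = 1.250; τ_3 = 41.87/1.250 = 33.50 h.
Total proper time: τ_1 + 8.597 + 33.50 = 73.85, so τ_1 = 73.85 − 42.09 = 31.76 h.
γ_1 = 46.69/31.76 = 1.470; β = √(1 − 1/γ²) = √0.5374.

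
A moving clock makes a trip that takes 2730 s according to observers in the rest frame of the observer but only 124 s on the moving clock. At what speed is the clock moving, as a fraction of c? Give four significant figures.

The proper time is measured on the moving clock (both events occur at the clock's location); Δt is measured in the rest frame of the observer. γ = Δt/τ = 2730/124 = 22.02.
β = √(1 − 1/γ²) = √(1 − 0.002063) = √0.9979

v = 0.9990c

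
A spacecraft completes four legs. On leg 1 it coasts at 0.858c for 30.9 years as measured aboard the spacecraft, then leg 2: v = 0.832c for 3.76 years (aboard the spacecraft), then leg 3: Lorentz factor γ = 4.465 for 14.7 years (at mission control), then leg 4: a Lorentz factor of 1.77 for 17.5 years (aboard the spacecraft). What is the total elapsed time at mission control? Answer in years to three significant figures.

Δt = 113 years

Leg 1: γ = 1/√(1 − 0.858²) = 1/√0.2638 = 1.947; Δt_1 = 1.947 × 30.9 = 60.16 years.
Leg 2: γ = 1/√(1 − 0.832²) = 1/√0.3078 = 1.803; Δt_2 = 1.803 × 3.76 = 6.778 years.
Leg 3: 14.7 years is already measured at mission control.
Leg 4: γ = 1.77; Δt_4 = 1.770 × 17.5 = 30.98 years.
Total: 60.16 + 6.778 + 14.70 + 30.98 years.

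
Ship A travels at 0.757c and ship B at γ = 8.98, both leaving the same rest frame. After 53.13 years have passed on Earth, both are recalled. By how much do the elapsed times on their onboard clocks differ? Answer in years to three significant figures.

A: γ = 1/√(1 − 0.757²) = 1/√0.4270 = 1.530; τ_A = 53.13/1.530 = 34.72 years.
B: γ = 8.98; τ_B = 53.13/8.980 = 5.916 years.

|τ_A − τ_B| = 28.8 years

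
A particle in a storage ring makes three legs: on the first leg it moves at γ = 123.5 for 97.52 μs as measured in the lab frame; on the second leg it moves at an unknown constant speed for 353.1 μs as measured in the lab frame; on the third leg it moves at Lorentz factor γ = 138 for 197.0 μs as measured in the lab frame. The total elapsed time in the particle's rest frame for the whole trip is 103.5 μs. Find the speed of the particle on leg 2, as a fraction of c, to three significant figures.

β = 0.958

Leg 1: γ = 123.5; τ_1 = 97.52/123.5 = 0.7896 μs.
Leg 2: speed unknown; τ_2 = 353.1/γ_2.
Leg 3: γ = 138; τ_3 = 197.0/138.0 = 1.428 μs.
Total proper time: 0.7896 + τ_2 + 1.428 = 103.5, so τ_2 = 103.5 − 2.217 = 101.3 μs.
γ_2 = 353.1/101.3 = 3.486; β = √(1 − 1/γ²) = √0.9177.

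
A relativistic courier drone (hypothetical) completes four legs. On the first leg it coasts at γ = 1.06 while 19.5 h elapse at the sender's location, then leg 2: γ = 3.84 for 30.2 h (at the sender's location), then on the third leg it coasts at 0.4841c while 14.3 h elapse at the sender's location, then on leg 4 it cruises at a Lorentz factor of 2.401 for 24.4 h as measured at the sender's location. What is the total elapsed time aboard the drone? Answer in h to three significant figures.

τ = 48.9 h

Leg 1: γ = 1.06; τ_1 = 19.5/1.060 = 18.40 h.
Leg 2: γ = 3.84; τ_2 = 30.2/3.840 = 7.865 h.
Leg 3: γ = 1/√(1 − 0.4841²) = 1/√0.7656 = 1.143; τ_3 = 14.3/1.143 = 12.51 h.
Leg 4: γ = 2.401; τ_4 = 24.4/2.401 = 10.16 h.
Total: 18.40 + 7.865 + 12.51 + 10.16 h.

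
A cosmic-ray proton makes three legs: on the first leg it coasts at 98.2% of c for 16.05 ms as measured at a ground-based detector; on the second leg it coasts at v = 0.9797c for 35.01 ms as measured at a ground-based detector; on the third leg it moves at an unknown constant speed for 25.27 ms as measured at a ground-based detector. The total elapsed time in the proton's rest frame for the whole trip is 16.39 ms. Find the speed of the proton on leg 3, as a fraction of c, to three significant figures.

β = 0.968

Leg 1: β = 0.982; γ = 1/√(1 − 0.982²) = 1/√0.03568 = 5.294; τ_1 = 16.05/5.294 = 3.032 ms.
Leg 2: γ = 1/√(1 − 0.9797²) = 1/√0.04019 = 4.988; τ_2 = 35.01/4.988 = 7.018 ms.
Leg 3: speed unknown; τ_3 = 25.27/γ_3.
Total proper time: 3.032 + 7.018 + τ_3 = 16.39, so τ_3 = 16.39 − 10.05 = 6.340 ms.
γ_3 = 25.27/6.340 = 3.986; β = √(1 − 1/γ²) = √0.9371.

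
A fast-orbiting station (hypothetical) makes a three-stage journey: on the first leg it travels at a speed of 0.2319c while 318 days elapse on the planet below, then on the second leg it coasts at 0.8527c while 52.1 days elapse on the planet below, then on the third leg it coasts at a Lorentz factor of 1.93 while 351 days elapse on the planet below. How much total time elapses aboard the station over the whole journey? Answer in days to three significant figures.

Leg 1: γ = 1/√(1 − 0.2319²) = 1/√0.9462 = 1.028; τ_1 = 318/1.028 = 309.3 days.
Leg 2: γ = 1/√(1 − 0.8527²) = 1/√0.2729 = 1.914; τ_2 = 52.1/1.914 = 27.22 days.
Leg 3: γ = 1.93; τ_3 = 351/1.930 = 181.9 days.
Total: 309.3 + 27.22 + 181.9 days.

τ = 518 days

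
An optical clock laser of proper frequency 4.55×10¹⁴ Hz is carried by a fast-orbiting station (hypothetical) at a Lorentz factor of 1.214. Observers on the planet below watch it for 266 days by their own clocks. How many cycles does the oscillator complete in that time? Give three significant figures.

γ = 1.214
During 266 days of lab time, the oscillator's proper time advances by τ = Δt/γ = 266/1.214 = 219.1 days = 1.893×10⁷ s.
N = f × τ = 4.55×10¹⁴ × 1.893×10⁷ = 8.614×10²¹.

N = 8.61×10²¹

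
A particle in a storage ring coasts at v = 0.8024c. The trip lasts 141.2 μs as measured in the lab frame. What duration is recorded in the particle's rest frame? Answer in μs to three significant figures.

γ = 1/√(1 − 0.8024²) = 1/√0.3562 = 1.676
The interval measured in the lab frame is the dilated one; the clock in the particle's rest frame measures the proper time τ = Δt/γ = 141.2/1.676 μs.

τ = 84.3 μs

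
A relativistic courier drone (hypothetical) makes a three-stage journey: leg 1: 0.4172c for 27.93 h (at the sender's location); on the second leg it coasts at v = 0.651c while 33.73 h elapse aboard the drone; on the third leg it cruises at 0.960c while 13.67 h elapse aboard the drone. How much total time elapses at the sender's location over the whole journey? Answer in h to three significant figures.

Leg 1: 27.93 h is already measured at the sender's location.
Leg 2: γ = 1/√(1 − 0.651²) = 1/√0.5762 = 1.317; Δt_2 = 1.317 × 33.73 = 44.44 h.
Leg 3: γ = 1/√(1 − 0.960²) = 25/7 ≈ 3.571; Δt_3 = 3.571 × 13.67 = 48.82 h.
Total: 27.93 + 44.44 + 48.82 h.

Δt = 121 h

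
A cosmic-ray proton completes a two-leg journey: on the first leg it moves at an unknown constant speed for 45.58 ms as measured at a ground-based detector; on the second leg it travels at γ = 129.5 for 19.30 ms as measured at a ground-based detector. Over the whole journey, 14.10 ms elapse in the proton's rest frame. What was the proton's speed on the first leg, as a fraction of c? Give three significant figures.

β = 0.952

Leg 1: speed unknown; τ_1 = 45.58/γ_1.
Leg 2: γ = 129.5; τ_2 = 19.30/129.5 = 0.1490 ms.
Total proper time: τ_1 + 0.1490 = 14.10, so τ_1 = 14.10 − 0.1490 = 13.95 ms.
γ_1 = 45.58/13.95 = 3.267; β = √(1 − 1/γ²) = √0.9063.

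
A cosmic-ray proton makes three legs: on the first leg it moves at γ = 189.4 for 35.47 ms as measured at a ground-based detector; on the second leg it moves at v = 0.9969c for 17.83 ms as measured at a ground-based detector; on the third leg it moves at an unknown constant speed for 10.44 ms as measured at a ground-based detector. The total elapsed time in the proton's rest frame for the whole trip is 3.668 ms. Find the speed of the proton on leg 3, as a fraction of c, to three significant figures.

β = 0.980

Leg 1: γ = 189.4; τ_1 = 35.47/189.4 = 0.1873 ms.
Leg 2: γ = 1/√(1 − 0.9969²) = 1/√0.006190 = 12.71; τ_2 = 17.83/12.71 = 1.403 ms.
Leg 3: speed unknown; τ_3 = 10.44/γ_3.
Total proper time: 0.1873 + 1.403 + τ_3 = 3.668, so τ_3 = 3.668 − 1.590 = 2.078 ms.
γ_3 = 10.44/2.078 = 5.024; β = √(1 − 1/γ²) = √0.9604.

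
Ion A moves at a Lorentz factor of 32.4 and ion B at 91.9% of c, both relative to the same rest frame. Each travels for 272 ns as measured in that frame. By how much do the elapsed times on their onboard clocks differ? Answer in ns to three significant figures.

|τ_A − τ_B| = 98.8 ns

A: γ = 32.4; τ_A = 272/32.40 = 8.395 ns.
B: β = 0.919; γ = 1/√(1 − 0.919²) = 1/√0.1554 = 2.536; τ_B = 272/2.536 = 107.2 ns.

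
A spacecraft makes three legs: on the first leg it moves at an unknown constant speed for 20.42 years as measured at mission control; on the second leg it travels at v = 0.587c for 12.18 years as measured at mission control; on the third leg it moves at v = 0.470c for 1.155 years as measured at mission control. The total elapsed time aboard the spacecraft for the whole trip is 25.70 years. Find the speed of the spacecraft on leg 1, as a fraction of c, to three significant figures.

Leg 1: speed unknown; τ_1 = 20.42/γ_1.
Leg 2: γ = 1/√(1 − 0.587²) = 1/√0.6554 = 1.235; τ_2 = 12.18/1.235 = 9.861 years.
Leg 3: γ = 1/√(1 − 0.470²) = 1/√0.7791 = 1.133; τ_3 = 1.155/1.133 = 1.019 years.
Total proper time: τ_1 + 9.861 + 1.019 = 25.70, so τ_1 = 25.70 − 10.88 = 14.82 years.
γ_1 = 20.42/14.82 = 1.378; β = √(1 − 1/γ²) = √0.4733.

β = 0.688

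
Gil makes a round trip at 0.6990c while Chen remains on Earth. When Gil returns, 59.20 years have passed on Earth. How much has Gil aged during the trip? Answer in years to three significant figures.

γ = 1/√(1 − 0.6990²) = 1/√0.5114 = 1.398
Gil's clock measures proper time along the trip: τ = Δt/γ = 59.20/1.398 years.

τ = 42.3 years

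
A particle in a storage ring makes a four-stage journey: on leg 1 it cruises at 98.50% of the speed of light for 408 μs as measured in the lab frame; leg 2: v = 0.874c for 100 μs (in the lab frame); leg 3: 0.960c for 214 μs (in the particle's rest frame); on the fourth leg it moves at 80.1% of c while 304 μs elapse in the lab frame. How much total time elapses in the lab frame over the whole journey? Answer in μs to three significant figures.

Δt = 1580 μs

Leg 1: 408 μs is already measured in the lab frame.
Leg 2: 100 μs is already measured in the lab frame.
Leg 3: γ = 1/√(1 − 0.960²) = 25/7 ≈ 3.571; Δt_3 = 3.571 × 214 = 764.3 μs.
Leg 4: 304 μs is already measured in the lab frame.
Total: 408.0 + 100.0 + 764.3 + 304.0 μs.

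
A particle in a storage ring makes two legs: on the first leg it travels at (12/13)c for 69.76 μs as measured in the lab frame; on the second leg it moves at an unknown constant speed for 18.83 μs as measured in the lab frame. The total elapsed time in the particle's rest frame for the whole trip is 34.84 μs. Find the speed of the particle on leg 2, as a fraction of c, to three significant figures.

Leg 1: γ = 1/√(1 − (12/13)²) = 13/5 = 2.600; τ_1 = 69.76/2.600 = 26.83 μs.
Leg 2: speed unknown; τ_2 = 18.83/γ_2.
Total proper time: 26.83 + τ_2 = 34.84, so τ_2 = 34.84 − 26.83 = 8.009 μs.
γ_2 = 18.83/8.009 = 2.351; β = √(1 − 1/γ²) = √0.8191.

β = 0.905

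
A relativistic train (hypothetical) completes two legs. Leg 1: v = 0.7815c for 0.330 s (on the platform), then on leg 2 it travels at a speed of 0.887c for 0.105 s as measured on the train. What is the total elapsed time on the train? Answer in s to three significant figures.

τ = 0.311 s

Leg 1: γ = 1/√(1 − 0.7815²) = 1/√0.3893 = 1.603; τ_1 = 0.330/1.603 = 0.2059 s.
Leg 2: 0.105 s is already measured on the train.
Total: 0.2059 + 0.1050 s.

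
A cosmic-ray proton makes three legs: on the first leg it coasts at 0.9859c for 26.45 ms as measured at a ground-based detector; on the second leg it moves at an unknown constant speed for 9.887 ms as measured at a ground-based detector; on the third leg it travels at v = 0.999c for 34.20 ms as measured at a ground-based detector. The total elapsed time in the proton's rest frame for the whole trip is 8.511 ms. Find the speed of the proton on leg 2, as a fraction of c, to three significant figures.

β = 0.966

Leg 1: γ = 1/√(1 − 0.9859²) = 1/√0.02800 = 5.976; τ_1 = 26.45/5.976 = 4.426 ms.
Leg 2: speed unknown; τ_2 = 9.887/γ_2.
Leg 3: γ = 1/√(1 − 0.999²) = 1/√0.001999 = 22.37; τ_3 = 34.20/22.37 = 1.529 ms.
Total proper time: 4.426 + τ_2 + 1.529 = 8.511, so τ_2 = 8.511 − 5.955 = 2.556 ms.
γ_2 = 9.887/2.556 = 3.868; β = √(1 − 1/γ²) = √0.9332.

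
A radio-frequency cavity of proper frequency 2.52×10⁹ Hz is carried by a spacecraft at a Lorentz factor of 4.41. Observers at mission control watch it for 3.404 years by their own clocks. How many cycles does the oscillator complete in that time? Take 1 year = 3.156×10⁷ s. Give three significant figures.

N = 6.14×10¹⁶

γ = 4.41
During 3.404 years of lab time, the oscillator's proper time advances by τ = Δt/γ = 3.404/4.410 = 0.7719 years = 2.436×10⁷ s.
N = f × τ = 2.52×10⁹ × 2.436×10⁷ = 6.139×10¹⁶.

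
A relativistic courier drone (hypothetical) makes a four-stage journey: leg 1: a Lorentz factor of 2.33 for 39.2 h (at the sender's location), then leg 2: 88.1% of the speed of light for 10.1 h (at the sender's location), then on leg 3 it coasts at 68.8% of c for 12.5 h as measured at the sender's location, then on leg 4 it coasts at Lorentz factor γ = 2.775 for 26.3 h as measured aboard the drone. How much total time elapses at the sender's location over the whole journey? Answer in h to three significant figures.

Δt = 135 h

Leg 1: 39.2 h is already measured at the sender's location.
Leg 2: 10.1 h is already measured at the sender's location.
Leg 3: 12.5 h is already measured at the sender's location.
Leg 4: γ = 2.775; Δt_4 = 2.775 × 26.3 = 72.98 h.
Total: 39.20 + 10.10 + 12.50 + 72.98 h.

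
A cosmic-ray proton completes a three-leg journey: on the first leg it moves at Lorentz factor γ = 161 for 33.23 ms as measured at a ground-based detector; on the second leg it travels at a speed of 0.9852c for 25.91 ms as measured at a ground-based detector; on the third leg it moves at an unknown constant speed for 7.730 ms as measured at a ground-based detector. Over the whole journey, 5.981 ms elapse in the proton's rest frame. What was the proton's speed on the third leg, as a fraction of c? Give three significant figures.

Leg 1: γ = 161; τ_1 = 33.23/161.0 = 0.2064 ms.
Leg 2: γ = 1/√(1 − 0.9852²) = 1/√0.02938 = 5.834; τ_2 = 25.91/5.834 = 4.441 ms.
Leg 3: speed unknown; τ_3 = 7.730/γ_3.
Total proper time: 0.2064 + 4.441 + τ_3 = 5.981, so τ_3 = 5.981 − 4.648 = 1.333 ms.
γ_3 = 7.730/1.333 = 5.797; β = √(1 − 1/γ²) = √0.9702.

β = 0.985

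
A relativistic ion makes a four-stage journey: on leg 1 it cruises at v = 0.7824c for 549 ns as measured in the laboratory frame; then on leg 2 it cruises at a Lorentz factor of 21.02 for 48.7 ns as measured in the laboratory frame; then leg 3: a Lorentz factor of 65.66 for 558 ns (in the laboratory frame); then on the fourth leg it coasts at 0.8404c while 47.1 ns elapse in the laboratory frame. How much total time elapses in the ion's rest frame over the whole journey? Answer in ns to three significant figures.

τ = 378 ns

Leg 1: γ = 1/√(1 − 0.7824²) = 1/√0.3879 = 1.606; τ_1 = 549/1.606 = 341.9 ns.
Leg 2: γ = 21.02; τ_2 = 48.7/21.02 = 2.317 ns.
Leg 3: γ = 65.66; τ_3 = 558/65.66 = 8.498 ns.
Leg 4: γ = 1/√(1 − 0.8404²) = 1/√0.2937 = 1.845; τ_4 = 47.1/1.845 = 25.53 ns.
Total: 341.9 + 2.317 + 8.498 + 25.53 ns.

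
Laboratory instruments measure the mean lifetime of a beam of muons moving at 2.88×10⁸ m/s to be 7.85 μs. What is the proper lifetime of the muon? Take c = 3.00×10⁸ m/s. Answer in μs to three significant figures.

β = 2.88×10⁸/3.00×10⁸ = 0.9600; γ = 1/√(1 − 0.9600²) = 3.571
The lab-frame lifetime is the dilated interval; the proper lifetime is τ₀ = Δt/γ = 7.85/3.571 μs.

τ₀ = 2.20 μs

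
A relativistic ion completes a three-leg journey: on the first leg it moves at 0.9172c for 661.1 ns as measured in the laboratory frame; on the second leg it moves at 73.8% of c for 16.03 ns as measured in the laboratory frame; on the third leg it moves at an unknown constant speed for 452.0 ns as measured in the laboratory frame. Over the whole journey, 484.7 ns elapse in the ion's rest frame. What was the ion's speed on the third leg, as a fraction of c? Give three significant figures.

Leg 1: γ = 1/√(1 − 0.9172²) = 1/√0.1587 = 2.510; τ_1 = 661.1/2.510 = 263.4 ns.
Leg 2: β = 0.738; γ = 1/√(1 − 0.738²) = 1/√0.4554 = 1.482; τ_2 = 16.03/1.482 = 10.82 ns.
Leg 3: speed unknown; τ_3 = 452.0/γ_3.
Total proper time: 263.4 + 10.82 + τ_3 = 484.7, so τ_3 = 484.7 − 274.2 = 210.5 ns.
γ_3 = 452.0/210.5 = 2.147; β = √(1 − 1/γ²) = √0.7832.

β = 0.885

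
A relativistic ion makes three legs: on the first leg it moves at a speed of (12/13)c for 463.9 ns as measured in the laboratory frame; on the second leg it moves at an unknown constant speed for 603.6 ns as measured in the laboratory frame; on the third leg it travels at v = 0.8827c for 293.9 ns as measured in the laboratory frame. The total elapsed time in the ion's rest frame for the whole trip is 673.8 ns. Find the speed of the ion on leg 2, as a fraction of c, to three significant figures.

β = 0.806

Leg 1: γ = 1/√(1 − (12/13)²) = 13/5 = 2.600; τ_1 = 463.9/2.600 = 178.4 ns.
Leg 2: speed unknown; τ_2 = 603.6/γ_2.
Leg 3: γ = 1/√(1 − 0.8827²) = 1/√0.2208 = 2.128; τ_3 = 293.9/2.128 = 138.1 ns.
Total proper time: 178.4 + τ_2 + 138.1 = 673.8, so τ_2 = 673.8 − 316.5 = 357.3 ns.
γ_2 = 603.6/357.3 = 1.690; β = √(1 − 1/γ²) = √0.6497.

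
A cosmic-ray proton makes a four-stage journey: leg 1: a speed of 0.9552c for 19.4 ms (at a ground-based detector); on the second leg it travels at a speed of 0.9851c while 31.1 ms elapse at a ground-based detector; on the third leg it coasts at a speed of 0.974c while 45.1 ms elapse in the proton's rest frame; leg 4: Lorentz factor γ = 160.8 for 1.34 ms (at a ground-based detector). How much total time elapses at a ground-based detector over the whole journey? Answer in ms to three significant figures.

Leg 1: 19.4 ms is already measured at a ground-based detector.
Leg 2: 31.1 ms is already measured at a ground-based detector.
Leg 3: γ = 1/√(1 − 0.974²) = 1/√0.05132 = 4.414; Δt_3 = 4.414 × 45.1 = 199.1 ms.
Leg 4: 1.34 ms is already measured at a ground-based detector.
Total: 19.40 + 31.10 + 199.1 + 1.340 ms.

Δt = 251 ms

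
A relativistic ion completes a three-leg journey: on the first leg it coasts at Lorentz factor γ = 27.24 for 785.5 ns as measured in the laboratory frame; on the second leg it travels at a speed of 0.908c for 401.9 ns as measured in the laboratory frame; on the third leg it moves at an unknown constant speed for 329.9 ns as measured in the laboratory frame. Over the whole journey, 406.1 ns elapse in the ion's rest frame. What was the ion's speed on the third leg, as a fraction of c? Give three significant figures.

Leg 1: γ = 27.24; τ_1 = 785.5/27.24 = 28.84 ns.
Leg 2: γ = 1/√(1 − 0.908²) = 1/√0.1755 = 2.387; τ_2 = 401.9/2.387 = 168.4 ns.
Leg 3: speed unknown; τ_3 = 329.9/γ_3.
Total proper time: 28.84 + 168.4 + τ_3 = 406.1, so τ_3 = 406.1 − 197.2 = 208.9 ns.
γ_3 = 329.9/208.9 = 1.579; β = √(1 − 1/γ²) = √0.5991.

β = 0.774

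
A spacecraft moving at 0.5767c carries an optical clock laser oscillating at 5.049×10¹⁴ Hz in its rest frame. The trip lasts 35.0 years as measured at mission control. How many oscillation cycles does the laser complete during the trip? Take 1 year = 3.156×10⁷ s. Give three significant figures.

N = 4.56×10²³

γ = 1/√(1 − 0.5767²) = 1/√0.6674 = 1.224
The oscillator's own cycle count is N = f × τ where τ is the proper time aboard the spacecraft. τ = Δt/γ = 35.0/1.224 = 28.59 years = 9.024×10⁸ s.
N = 5.049×10¹⁴ × 9.024×10⁸ = 4.556×10²³.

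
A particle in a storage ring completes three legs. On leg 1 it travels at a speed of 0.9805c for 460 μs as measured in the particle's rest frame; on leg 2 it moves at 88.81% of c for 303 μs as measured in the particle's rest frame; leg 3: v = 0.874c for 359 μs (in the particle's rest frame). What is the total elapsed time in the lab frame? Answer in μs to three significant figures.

Δt = 3740 μs

Leg 1: γ = 1/√(1 − 0.9805²) = 1/√0.03862 = 5.089; Δt_1 = 5.089 × 460 = 2341 μs.
Leg 2: β = 0.8881; γ = 1/√(1 − 0.8881²) = 1/√0.2113 = 2.176; Δt_2 = 2.176 × 303 = 659.2 μs.
Leg 3: γ = 1/√(1 − 0.874²) = 1/√0.2361 = 2.058; Δt_3 = 2.058 × 359 = 738.8 μs.
Total: 2341 + 659.2 + 738.8 μs.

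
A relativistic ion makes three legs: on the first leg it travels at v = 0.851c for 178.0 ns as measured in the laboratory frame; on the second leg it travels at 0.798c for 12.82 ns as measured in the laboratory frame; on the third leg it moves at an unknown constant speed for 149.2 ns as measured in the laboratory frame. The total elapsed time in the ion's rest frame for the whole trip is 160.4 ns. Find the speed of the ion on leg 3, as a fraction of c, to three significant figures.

β = 0.918

Leg 1: γ = 1/√(1 − 0.851²) = 1/√0.2758 = 1.904; τ_1 = 178.0/1.904 = 93.48 ns.
Leg 2: γ = 1/√(1 − 0.798²) = 1/√0.3632 = 1.659; τ_2 = 12.82/1.659 = 7.726 ns.
Leg 3: speed unknown; τ_3 = 149.2/γ_3.
Total proper time: 93.48 + 7.726 + τ_3 = 160.4, so τ_3 = 160.4 − 101.2 = 59.19 ns.
γ_3 = 149.2/59.19 = 2.521; β = √(1 − 1/γ²) = √0.8426.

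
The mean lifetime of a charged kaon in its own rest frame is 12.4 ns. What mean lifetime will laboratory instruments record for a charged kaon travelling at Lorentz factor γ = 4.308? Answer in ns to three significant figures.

Δt = 53.4 ns

γ = 4.308
The rest-frame lifetime is the proper time; the lab measures the dilated interval Δt = γτ₀ = 4.308 × 12.4 ns.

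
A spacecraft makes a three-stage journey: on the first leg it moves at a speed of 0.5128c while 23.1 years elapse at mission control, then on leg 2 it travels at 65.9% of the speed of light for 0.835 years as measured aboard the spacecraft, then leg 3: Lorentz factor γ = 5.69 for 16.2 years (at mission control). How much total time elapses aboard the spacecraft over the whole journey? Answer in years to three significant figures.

Leg 1: γ = 1/√(1 − 0.5128²) = 1/√0.7370 = 1.165; τ_1 = 23.1/1.165 = 19.83 years.
Leg 2: 0.835 years is already measured aboard the spacecraft.
Leg 3: γ = 5.69; τ_3 = 16.2/5.690 = 2.847 years.
Total: 19.83 + 0.8350 + 2.847 years.

τ = 23.5 years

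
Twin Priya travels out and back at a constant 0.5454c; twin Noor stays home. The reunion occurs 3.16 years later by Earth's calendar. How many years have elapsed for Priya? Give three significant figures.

γ = 1/√(1 − 0.5454²) = 1/√0.7025 = 1.193
Priya's clock measures proper time along the trip: τ = Δt/γ = 3.16/1.193 years.

τ = 2.65 years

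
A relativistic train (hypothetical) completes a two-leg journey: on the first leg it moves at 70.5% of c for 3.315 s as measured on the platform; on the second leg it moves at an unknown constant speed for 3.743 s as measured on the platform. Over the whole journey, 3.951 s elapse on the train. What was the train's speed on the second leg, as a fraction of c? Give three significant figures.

β = 0.904

Leg 1: β = 0.705; γ = 1/√(1 − 0.705²) = 1/√0.5030 = 1.410; τ_1 = 3.315/1.410 = 2.351 s.
Leg 2: speed unknown; τ_2 = 3.743/γ_2.
Total proper time: 2.351 + τ_2 = 3.951, so τ_2 = 3.951 − 2.351 = 1.600 s.
γ_2 = 3.743/1.600 = 2.339; β = √(1 − 1/γ²) = √0.8173.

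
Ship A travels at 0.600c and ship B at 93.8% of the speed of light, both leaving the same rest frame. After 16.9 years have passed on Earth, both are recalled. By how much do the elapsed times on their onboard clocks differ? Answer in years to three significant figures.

|τ_A − τ_B| = 7.66 years

A: γ = 1/√(1 − 0.600²) = 5/4 = 1.250; τ_A = 16.9/1.250 = 13.52 years.
B: β = 0.938; γ = 1/√(1 − 0.938²) = 1/√0.1202 = 2.885; τ_B = 16.9/2.885 = 5.858 years.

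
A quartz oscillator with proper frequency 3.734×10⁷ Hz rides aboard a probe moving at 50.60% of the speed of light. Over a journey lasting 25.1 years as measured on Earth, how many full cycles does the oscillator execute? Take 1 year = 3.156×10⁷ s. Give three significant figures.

β = 0.5060; γ = 1/√(1 − 0.5060²) = 1/√0.7440 = 1.159
The oscillator's own cycle count is N = f × τ where τ is the proper time aboard the probe. τ = Δt/γ = 25.1/1.159 = 21.65 years = 6.833×10⁸ s.
N = 3.734×10⁷ × 6.833×10⁸ = 2.551×10¹⁶.

N = 2.55×10¹⁶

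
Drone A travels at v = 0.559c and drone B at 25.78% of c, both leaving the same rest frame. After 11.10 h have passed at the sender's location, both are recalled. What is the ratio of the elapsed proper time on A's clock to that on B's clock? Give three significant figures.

A: γ = 1/√(1 − 0.559²) = 1/√0.6875 = 1.206. B: β = 0.2578; γ = 1/√(1 − 0.2578²) = 1/√0.9335 = 1.035.
τ_A/τ_B = γ_B/γ_A = 1.035/1.206 = 0.8582, so τ_A/τ_B = 0.8582.

τ_A/τ_B = 0.858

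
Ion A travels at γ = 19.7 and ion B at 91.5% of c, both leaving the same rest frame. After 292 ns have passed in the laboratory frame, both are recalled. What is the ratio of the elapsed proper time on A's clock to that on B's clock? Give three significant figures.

τ_A/τ_B = 0.126

A: γ = 19.7. B: β = 0.915; γ = 1/√(1 − 0.915²) = 1/√0.1628 = 2.479.
τ_A/τ_B = γ_B/γ_A = 2.479/19.70 = 0.1258, so τ_A/τ_B = 0.1258.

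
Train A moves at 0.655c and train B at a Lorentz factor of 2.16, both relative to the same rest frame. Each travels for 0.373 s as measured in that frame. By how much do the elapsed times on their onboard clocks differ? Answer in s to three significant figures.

A: γ = 1/√(1 − 0.655²) = 1/√0.5710 = 1.323; τ_A = 0.373/1.323 = 0.2818 s.
B: γ = 2.16; τ_B = 0.373/2.160 = 0.1727 s.

|τ_A − τ_B| = 0.109 s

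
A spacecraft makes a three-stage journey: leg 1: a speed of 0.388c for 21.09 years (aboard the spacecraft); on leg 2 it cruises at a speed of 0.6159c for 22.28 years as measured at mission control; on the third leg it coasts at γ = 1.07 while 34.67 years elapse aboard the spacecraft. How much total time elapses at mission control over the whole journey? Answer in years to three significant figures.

Leg 1: γ = 1/√(1 − 0.388²) = 1/√0.8495 = 1.085; Δt_1 = 1.085 × 21.09 = 22.88 years.
Leg 2: 22.28 years is already measured at mission control.
Leg 3: γ = 1.07; Δt_3 = 1.070 × 34.67 = 37.10 years.
Total: 22.88 + 22.28 + 37.10 years.

Δt = 82.3 years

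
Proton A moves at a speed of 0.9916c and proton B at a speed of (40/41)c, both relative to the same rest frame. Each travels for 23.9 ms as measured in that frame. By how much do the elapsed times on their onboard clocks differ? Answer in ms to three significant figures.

A: γ = 1/√(1 − 0.9916²) = 1/√0.01673 = 7.731; τ_A = 23.9/7.731 = 3.091 ms.
B: γ = 1/√(1 − (40/41)²) = 41/9 ≈ 4.556; τ_B = 23.9/4.556 = 5.246 ms.

|τ_A − τ_B| = 2.16 ms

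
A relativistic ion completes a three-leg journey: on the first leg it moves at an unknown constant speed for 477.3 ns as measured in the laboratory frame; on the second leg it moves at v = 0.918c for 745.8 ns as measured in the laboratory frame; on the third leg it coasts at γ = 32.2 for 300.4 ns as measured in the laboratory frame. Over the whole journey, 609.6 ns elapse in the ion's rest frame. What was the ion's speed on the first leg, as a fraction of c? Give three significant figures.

Leg 1: speed unknown; τ_1 = 477.3/γ_1.
Leg 2: γ = 1/√(1 − 0.918²) = 1/√0.1573 = 2.522; τ_2 = 745.8/2.522 = 295.8 ns.
Leg 3: γ = 32.2; τ_3 = 300.4/32.20 = 9.329 ns.
Total proper time: τ_1 + 295.8 + 9.329 = 609.6, so τ_1 = 609.6 − 305.1 = 304.5 ns.
γ_1 = 477.3/304.5 = 1.567; β = √(1 − 1/γ²) = √0.5930.

β = 0.770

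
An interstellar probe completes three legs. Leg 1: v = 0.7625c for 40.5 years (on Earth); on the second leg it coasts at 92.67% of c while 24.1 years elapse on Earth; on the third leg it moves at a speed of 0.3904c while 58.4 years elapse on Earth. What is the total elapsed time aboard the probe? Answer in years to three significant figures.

Leg 1: γ = 1/√(1 − 0.7625²) = 1/√0.4186 = 1.546; τ_1 = 40.5/1.546 = 26.20 years.
Leg 2: β = 0.9267; γ = 1/√(1 − 0.9267²) = 1/√0.1412 = 2.661; τ_2 = 24.1/2.661 = 9.057 years.
Leg 3: γ = 1/√(1 − 0.3904²) = 1/√0.8476 = 1.086; τ_3 = 58.4/1.086 = 53.77 years.
Total: 26.20 + 9.057 + 53.77 years.

τ = 89.0 years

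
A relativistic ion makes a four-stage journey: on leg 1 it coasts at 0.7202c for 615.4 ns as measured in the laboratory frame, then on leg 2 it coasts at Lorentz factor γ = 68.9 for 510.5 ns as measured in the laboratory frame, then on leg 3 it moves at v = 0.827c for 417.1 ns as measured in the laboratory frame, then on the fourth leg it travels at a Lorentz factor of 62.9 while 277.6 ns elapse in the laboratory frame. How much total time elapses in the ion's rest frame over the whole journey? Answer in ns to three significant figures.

Leg 1: γ = 1/√(1 − 0.7202²) = 1/√0.4813 = 1.441; τ_1 = 615.4/1.441 = 426.9 ns.
Leg 2: γ = 68.9; τ_2 = 510.5/68.90 = 7.409 ns.
Leg 3: γ = 1/√(1 − 0.827²) = 1/√0.3161 = 1.779; τ_3 = 417.1/1.779 = 234.5 ns.
Leg 4: γ = 62.9; τ_4 = 277.6/62.90 = 4.413 ns.
Total: 426.9 + 7.409 + 234.5 + 4.413 ns.

τ = 673 ns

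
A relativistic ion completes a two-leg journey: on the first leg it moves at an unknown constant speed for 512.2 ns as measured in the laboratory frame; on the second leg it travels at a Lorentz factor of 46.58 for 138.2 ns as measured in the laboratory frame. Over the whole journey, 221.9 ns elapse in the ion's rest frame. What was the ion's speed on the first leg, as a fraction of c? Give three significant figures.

β = 0.904

Leg 1: speed unknown; τ_1 = 512.2/γ_1.
Leg 2: γ = 46.58; τ_2 = 138.2/46.58 = 2.967 ns.
Total proper time: τ_1 + 2.967 = 221.9, so τ_1 = 221.9 − 2.967 = 218.9 ns.
γ_1 = 512.2/218.9 = 2.340; β = √(1 − 1/γ²) = √0.8173.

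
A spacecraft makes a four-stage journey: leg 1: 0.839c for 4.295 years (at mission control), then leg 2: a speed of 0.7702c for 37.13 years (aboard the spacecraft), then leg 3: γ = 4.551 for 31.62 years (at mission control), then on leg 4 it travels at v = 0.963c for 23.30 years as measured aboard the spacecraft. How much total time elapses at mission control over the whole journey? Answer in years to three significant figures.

Δt = 181 years

Leg 1: 4.295 years is already measured at mission control.
Leg 2: γ = 1/√(1 − 0.7702²) = 1/√0.4068 = 1.568; Δt_2 = 1.568 × 37.13 = 58.22 years.
Leg 3: 31.62 years is already measured at mission control.
Leg 4: γ = 1/√(1 − 0.963²) = 1/√0.07263 = 3.711; Δt_4 = 3.711 × 23.30 = 86.46 years.
Total: 4.295 + 58.22 + 31.62 + 86.46 years.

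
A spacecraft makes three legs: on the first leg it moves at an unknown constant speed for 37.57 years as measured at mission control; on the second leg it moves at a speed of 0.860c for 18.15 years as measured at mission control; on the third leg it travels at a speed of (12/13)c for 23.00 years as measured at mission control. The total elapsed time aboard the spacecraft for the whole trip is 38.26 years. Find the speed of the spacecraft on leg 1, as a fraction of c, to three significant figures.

Leg 1: speed unknown; τ_1 = 37.57/γ_1.
Leg 2: γ = 1/√(1 − 0.860²) = 1/√0.2604 = 1.960; τ_2 = 18.15/1.960 = 9.262 years.
Leg 3: γ = 1/√(1 − (12/13)²) = 13/5 = 2.600; τ_3 = 23.00/2.600 = 8.846 years.
Total proper time: τ_1 + 9.262 + 8.846 = 38.26, so τ_1 = 38.26 − 18.11 = 20.15 years.
γ_1 = 37.57/20.15 = 1.864; β = √(1 − 1/γ²) = √0.7123.

β = 0.844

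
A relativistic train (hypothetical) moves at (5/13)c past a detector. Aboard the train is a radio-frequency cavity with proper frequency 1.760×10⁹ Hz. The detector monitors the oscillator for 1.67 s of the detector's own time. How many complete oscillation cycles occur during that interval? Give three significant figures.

N = 2.71×10⁹

γ = 1/√(1 − (5/13)²) = 13/12 ≈ 1.083
During 1.67 s of lab time, the oscillator's proper time advances by τ = Δt/γ = 1.67/1.083 = 1.542 s = 1.542×10⁰ s.
N = f × τ = 1.760×10⁹ × 1.542×10⁰ = 2.713×10⁹.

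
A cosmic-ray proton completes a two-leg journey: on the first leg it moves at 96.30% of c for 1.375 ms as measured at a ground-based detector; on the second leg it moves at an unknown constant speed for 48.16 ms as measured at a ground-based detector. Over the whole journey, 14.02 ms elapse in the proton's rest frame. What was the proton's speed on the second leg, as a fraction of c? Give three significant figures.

β = 0.959

Leg 1: β = 0.9630; γ = 1/√(1 − 0.9630²) = 1/√0.07263 = 3.711; τ_1 = 1.375/3.711 = 0.3706 ms.
Leg 2: speed unknown; τ_2 = 48.16/γ_2.
Total proper time: 0.3706 + τ_2 = 14.02, so τ_2 = 14.02 − 0.3706 = 13.65 ms.
γ_2 = 48.16/13.65 = 3.528; β = √(1 − 1/γ²) = √0.9197.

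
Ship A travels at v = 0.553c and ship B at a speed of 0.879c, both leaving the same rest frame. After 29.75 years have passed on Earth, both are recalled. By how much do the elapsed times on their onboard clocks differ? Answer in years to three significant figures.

A: γ = 1/√(1 − 0.553²) = 1/√0.6942 = 1.200; τ_A = 29.75/1.200 = 24.79 years.
B: γ = 1/√(1 − 0.879²) = 1/√0.2274 = 2.097; τ_B = 29.75/2.097 = 14.19 years.

|τ_A − τ_B| = 10.6 years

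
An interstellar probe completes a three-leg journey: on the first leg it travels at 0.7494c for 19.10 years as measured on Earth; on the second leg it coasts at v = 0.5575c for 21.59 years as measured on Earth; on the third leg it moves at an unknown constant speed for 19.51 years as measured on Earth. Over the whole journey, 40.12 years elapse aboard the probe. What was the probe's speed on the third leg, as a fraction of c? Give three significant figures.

β = 0.872

Leg 1: γ = 1/√(1 − 0.7494²) = 1/√0.4384 = 1.510; τ_1 = 19.10/1.510 = 12.65 years.
Leg 2: γ = 1/√(1 − 0.5575²) = 1/√0.6892 = 1.205; τ_2 = 21.59/1.205 = 17.92 years.
Leg 3: speed unknown; τ_3 = 19.51/γ_3.
Total proper time: 12.65 + 17.92 + τ_3 = 40.12, so τ_3 = 40.12 − 30.57 = 9.550 years.
γ_3 = 19.51/9.550 = 2.043; β = √(1 − 1/γ²) = √0.7604.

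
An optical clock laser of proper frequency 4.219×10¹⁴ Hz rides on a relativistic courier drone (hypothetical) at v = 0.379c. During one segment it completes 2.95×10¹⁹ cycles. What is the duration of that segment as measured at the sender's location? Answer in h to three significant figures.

Δt = 21.0 h

γ = 1/√(1 − 0.379²) = 1/√0.8564 = 1.081
Proper time for N cycles: τ = N/f = 2.95×10¹⁹/(4.219×10¹⁴) = 6.992×10⁴ s = 19.42 h.
Lab-frame duration Δt = γτ = 1.081 × 19.42 = 20.99 h.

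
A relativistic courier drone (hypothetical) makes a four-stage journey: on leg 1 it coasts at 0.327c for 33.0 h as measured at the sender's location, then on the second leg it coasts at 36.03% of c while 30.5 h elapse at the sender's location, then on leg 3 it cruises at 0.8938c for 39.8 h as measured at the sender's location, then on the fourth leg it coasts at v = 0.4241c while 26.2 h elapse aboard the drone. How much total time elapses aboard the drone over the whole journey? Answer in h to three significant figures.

Leg 1: γ = 1/√(1 − 0.327²) = 1/√0.8931 = 1.058; τ_1 = 33.0/1.058 = 31.19 h.
Leg 2: β = 0.3603; γ = 1/√(1 − 0.3603²) = 1/√0.8702 = 1.072; τ_2 = 30.5/1.072 = 28.45 h.
Leg 3: γ = 1/√(1 − 0.8938²) = 1/√0.2011 = 2.230; τ_3 = 39.8/2.230 = 17.85 h.
Leg 4: 26.2 h is already measured aboard the drone.
Total: 31.19 + 28.45 + 17.85 + 26.20 h.

τ = 104 h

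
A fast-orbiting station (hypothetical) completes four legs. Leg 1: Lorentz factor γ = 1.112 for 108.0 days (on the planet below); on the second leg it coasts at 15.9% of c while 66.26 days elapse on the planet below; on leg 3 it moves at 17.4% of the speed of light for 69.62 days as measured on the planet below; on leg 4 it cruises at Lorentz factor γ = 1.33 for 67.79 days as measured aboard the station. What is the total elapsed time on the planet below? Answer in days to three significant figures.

Leg 1: 108.0 days is already measured on the planet below.
Leg 2: 66.26 days is already measured on the planet below.
Leg 3: 69.62 days is already measured on the planet below.
Leg 4: γ = 1.33; Δt_4 = 1.330 × 67.79 = 90.16 days.
Total: 108.0 + 66.26 + 69.62 + 90.16 days.

Δt = 334 days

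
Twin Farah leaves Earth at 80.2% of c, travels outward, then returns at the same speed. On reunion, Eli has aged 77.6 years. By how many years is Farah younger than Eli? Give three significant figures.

Δt − τ = 31.2 years

β = 0.802; γ = 1/√(1 − 0.802²) = 1/√0.3568 = 1.674
Farah's elapsed proper time: τ = 77.6/1.674 = 46.35 years.
Age gap = Δt − τ = 77.6 − 46.35 years.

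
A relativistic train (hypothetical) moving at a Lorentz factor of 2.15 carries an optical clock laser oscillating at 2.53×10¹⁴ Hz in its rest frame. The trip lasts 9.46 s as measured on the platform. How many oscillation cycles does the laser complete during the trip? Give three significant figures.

N = 1.11×10¹⁵

γ = 2.15
The oscillator's own cycle count is N = f × τ where τ is the proper time on the train. τ = Δt/γ = 9.46/2.150 = 4.400 s = 4.400×10⁰ s.
N = 2.53×10¹⁴ × 4.400×10⁰ = 1.113×10¹⁵.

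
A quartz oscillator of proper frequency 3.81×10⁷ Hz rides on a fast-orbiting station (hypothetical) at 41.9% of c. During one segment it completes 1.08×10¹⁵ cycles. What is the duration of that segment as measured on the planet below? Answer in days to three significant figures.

Δt = 361 days

β = 0.419; γ = 1/√(1 − 0.419²) = 1/√0.8244 = 1.101
Proper time for N cycles: τ = N/f = 1.08×10¹⁵/(3.81×10⁷) = 2.835×10⁷ s = 328.1 days.
Lab-frame duration Δt = γτ = 1.101 × 328.1 = 361.3 days.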